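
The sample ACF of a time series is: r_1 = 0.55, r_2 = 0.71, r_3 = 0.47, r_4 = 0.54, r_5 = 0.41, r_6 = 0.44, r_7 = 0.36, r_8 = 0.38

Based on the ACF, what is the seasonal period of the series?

2

The largest autocorrelation is r_2 = 0.71; the remaining lags stay at or below 0.55.
The dominant spike at lag 2 indicates a seasonal period of 2.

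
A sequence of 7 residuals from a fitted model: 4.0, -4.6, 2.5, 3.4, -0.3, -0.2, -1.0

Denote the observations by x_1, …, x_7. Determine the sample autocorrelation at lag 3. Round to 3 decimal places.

Mean x̄ = (4.0 − 4.6 + 2.5 + 3.4 − 0.3 − 0.2 − 1.0)/7 = 0.5429
Deviations from mean: 3.4571, -5.1429, 1.9571, 2.8571, -0.8429, -0.7429, -1.5429
Numerator Σ_{t=1}^{4}(x_t−x̄)(x_{t+3}−x̄) = 8.3502
Denominator Σ(x_t−x̄)² = 54.0371
r_3 = 8.3502 / 54.0371 = 0.155

0.155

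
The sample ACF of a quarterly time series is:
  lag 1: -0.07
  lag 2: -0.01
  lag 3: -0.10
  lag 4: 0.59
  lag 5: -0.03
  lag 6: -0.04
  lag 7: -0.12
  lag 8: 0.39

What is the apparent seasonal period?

4

The largest autocorrelation is r_4 = 0.59, with a weaker echo at lag 8 (0.39); the remaining lags stay at or below -0.01.
The dominant spike at lag 4 indicates a seasonal period of 4.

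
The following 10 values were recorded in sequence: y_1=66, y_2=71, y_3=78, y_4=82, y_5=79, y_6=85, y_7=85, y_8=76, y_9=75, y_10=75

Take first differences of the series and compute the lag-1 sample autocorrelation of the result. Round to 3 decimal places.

First differences Δy: 5, 7, 4, -3, 6, 0, -9, -1, 0
Mean of differences = 1.0000
Numerator Σ(Δy_t−Δȳ)(Δy_{t+1}−Δȳ) = 37.0000
Denominator Σ(Δy_t−Δȳ)² = 208.0000
r_1(Δy) = 37.0000 / 208.0000 = 0.178

0.178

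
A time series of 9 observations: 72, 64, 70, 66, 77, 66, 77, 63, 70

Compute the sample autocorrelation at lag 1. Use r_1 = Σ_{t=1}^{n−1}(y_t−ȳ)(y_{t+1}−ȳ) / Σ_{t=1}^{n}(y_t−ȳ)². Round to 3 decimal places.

-0.690

Mean ȳ = (72 + 64 + 70 + 66 + 77 + 66 + 77 + 63 + 70)/9 = 69.4444
Numerator Σ_{t=1}^{8}(y_t−ȳ)(y_{t+1}−ȳ) = -149.1975
Denominator Σ(y_t−ȳ)² = 216.2222
r_1 = -149.1975 / 216.2222 = -0.690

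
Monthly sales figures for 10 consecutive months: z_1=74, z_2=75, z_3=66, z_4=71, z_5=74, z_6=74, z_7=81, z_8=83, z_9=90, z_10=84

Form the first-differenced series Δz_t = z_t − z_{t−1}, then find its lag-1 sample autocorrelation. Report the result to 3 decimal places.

First differences Δz: 1, -9, 5, 3, 0, 7, 2, 7, -6
Mean of differences = 1.1111
Numerator Σ(Δz_t−Δz̄)(Δz_{t+1}−Δz̄) = -70.9012
Denominator Σ(Δz_t−Δz̄)² = 242.8889
r_1(Δz) = -70.9012 / 242.8889 = -0.292

-0.292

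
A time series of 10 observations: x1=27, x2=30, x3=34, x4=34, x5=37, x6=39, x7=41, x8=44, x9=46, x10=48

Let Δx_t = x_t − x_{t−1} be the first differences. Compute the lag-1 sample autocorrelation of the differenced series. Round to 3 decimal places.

-0.478

First differences Δx: 3, 4, 0, 3, 2, 2, 3, 2, 2
Mean of differences = 2.3333
Numerator Σ(Δx_t−Δx̄)(Δx_{t+1}−Δx̄) = -4.7778
Denominator Σ(Δx_t−Δx̄)² = 10.0000
r_1(Δx) = -4.7778 / 10.0000 = -0.478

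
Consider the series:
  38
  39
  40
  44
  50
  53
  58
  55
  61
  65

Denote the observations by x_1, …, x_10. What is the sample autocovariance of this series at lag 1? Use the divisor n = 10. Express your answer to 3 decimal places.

58.591

Mean x̄ = (38 + 39 + 40 + 44 + 50 + 53 + 58 + 55 + 61 + 65)/10 = 50.3000
Σ_{t=1}^{9}(x_t−x̄)(x_{t+1}−x̄) = 585.9100
γ_1 = 585.9100 / 10 = 58.591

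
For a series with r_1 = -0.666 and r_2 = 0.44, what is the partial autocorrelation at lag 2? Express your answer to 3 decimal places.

φ_{22} = (r_2 − r_1²) / (1 − r_1²)
r_1² = (-0.666)² = 0.443556
Numerator = 0.44 − 0.4436 = -0.0036; denominator = 1 − 0.4436 = 0.5564
φ_{22} = -0.0036 / 0.5564 = -0.006

-0.006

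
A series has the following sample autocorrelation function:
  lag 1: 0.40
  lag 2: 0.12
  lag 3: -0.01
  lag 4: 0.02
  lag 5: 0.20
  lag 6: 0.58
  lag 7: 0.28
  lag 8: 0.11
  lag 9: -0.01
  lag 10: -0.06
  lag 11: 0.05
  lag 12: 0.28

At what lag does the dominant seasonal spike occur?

6

The largest autocorrelation is r_6 = 0.58; the remaining lags stay at or below 0.40. The elevated value at lag 1 (0.40), dropping to 0.12 at lag 2, reflects decaying short-term dependence rather than seasonality.
The dominant spike at lag 6 indicates a seasonal period of 6.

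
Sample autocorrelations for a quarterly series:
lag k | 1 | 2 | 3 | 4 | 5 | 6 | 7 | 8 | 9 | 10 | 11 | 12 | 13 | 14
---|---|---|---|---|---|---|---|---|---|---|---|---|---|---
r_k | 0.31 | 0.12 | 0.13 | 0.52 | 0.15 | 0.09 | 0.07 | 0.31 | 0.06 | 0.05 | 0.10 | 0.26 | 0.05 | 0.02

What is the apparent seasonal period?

The largest autocorrelation is r_4 = 0.52; the remaining lags stay at or below 0.31. The elevated value at lag 1 (0.31), dropping to 0.12 at lag 2, reflects decaying short-term dependence rather than seasonality.
The dominant spike at lag 4 indicates a seasonal period of 4.

4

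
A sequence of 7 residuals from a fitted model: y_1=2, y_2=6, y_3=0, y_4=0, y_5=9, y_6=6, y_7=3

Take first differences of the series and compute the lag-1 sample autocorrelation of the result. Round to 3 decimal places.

First differences Δy: 4, -6, 0, 9, -3, -3
Mean of differences = 0.1667
Numerator Σ(Δy_t−Δȳ)(Δy_{t+1}−Δȳ) = -42.0278
Denominator Σ(Δy_t−Δȳ)² = 150.8333
r_1(Δy) = -42.0278 / 150.8333 = -0.279

-0.279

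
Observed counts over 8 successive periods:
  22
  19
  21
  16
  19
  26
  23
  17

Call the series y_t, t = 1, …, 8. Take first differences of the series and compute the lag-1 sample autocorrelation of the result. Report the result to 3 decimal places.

First differences Δy: -3, 2, -5, 3, 7, -3, -6
Mean of differences = -0.7143
Numerator Σ(Δy_t−Δȳ)(Δy_{t+1}−Δȳ) = -10.6531
Denominator Σ(Δy_t−Δȳ)² = 137.4286
r_1(Δy) = -10.6531 / 137.4286 = -0.078

-0.078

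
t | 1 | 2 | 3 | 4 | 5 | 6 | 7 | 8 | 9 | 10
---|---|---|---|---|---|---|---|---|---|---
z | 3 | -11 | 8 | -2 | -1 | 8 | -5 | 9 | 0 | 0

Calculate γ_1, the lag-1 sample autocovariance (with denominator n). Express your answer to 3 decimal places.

-23.421

Mean z̄ = (3 − 11 + 8 − 2 − 1 + 8 − 5 + 9 + 0 + 0)/10 = 0.9000
Σ_{t=1}^{9}(z_t−z̄)(z_{t+1}−z̄) = -234.2100
γ_1 = -234.2100 / 10 = -23.421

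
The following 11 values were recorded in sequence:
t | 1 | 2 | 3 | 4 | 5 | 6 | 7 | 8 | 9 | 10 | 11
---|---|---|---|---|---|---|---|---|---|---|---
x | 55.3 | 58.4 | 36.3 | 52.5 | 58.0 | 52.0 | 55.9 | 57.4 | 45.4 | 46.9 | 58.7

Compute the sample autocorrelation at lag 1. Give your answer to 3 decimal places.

Mean x̄ = (55.3 + 58.4 + 36.3 + 52.5 + 58.0 + 52.0 + 55.9 + 57.4 + 45.4 + 46.9 + 58.7)/11 = 52.4364
Numerator Σ_{t=1}^{10}(x_t−x̄)(x_{t+1}−x̄) = -97.2213
Denominator Σ(x_t−x̄)² = 491.3255
r_1 = -97.2213 / 491.3255 = -0.198

-0.198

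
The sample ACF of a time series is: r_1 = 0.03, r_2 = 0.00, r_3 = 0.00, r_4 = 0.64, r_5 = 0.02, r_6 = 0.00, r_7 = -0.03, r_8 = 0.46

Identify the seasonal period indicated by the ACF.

4

The largest autocorrelation is r_4 = 0.64, with a weaker echo at lag 8 (0.46); the remaining lags stay at or below 0.03.
The dominant spike at lag 4 indicates a seasonal period of 4.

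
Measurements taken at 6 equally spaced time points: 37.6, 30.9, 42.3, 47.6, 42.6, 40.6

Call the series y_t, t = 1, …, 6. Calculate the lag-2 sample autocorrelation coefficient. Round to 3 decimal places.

-0.423

Mean ȳ = (37.6 + 30.9 + 42.3 + 47.6 + 42.6 + 40.6)/6 = 40.2667
Deviations from mean: -2.6667, -9.3667, 2.0333, 7.3333, 2.3333, 0.3333
Σ(y_t−ȳ)(y_{t+2}−ȳ) = (-5.4222) + (-68.6889) + (4.7444) + (2.4444) = -66.9222
Denominator Σ(y_t−ȳ)² = 158.3133
r_2 = -66.9222 / 158.3133 = -0.423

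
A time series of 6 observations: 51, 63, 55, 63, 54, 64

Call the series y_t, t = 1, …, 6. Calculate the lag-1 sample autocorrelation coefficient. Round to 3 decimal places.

-0.691

Mean ȳ = (51 + 63 + 55 + 63 + 54 + 64)/6 = 58.3333
Deviations from mean: -7.3333, 4.6667, -3.3333, 4.6667, -4.3333, 5.6667
Σ(y_t−ȳ)(y_{t+1}−ȳ) = (-34.2222) + (-15.5556) + (-15.5556) + (-20.2222) + (-24.5556) = -110.1111
Denominator Σ(y_t−ȳ)² = 159.3333
r_1 = -110.1111 / 159.3333 = -0.691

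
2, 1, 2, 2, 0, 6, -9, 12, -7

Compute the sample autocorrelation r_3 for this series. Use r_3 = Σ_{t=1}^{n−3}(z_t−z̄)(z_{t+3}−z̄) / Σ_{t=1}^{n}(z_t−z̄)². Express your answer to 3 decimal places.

Mean z̄ = (2 + 1 + 2 + 2 + 0 + 6 − 9 + 12 − 7)/9 = 1.0000
Σ(z_t−z̄)(z_{t+3}−z̄) = (1.0000) + (0.0000) + (5.0000) + (-10.0000) + (-11.0000) + (-40.0000) = -55.0000
Denominator Σ(z_t−z̄)² = 314.0000
r_3 = -55.0000 / 314.0000 = -0.175

-0.175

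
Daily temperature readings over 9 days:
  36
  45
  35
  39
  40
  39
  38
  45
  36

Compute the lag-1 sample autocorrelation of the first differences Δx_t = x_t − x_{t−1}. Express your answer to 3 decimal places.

-0.594

First differences Δx: 9, -10, 4, 1, -1, -1, 7, -9
Mean of differences = 0.0000
Numerator Σ(Δx_t−Δx̄)(Δx_{t+1}−Δx̄) = -196.0000
Denominator Σ(Δx_t−Δx̄)² = 330.0000
r_1(Δx) = -196.0000 / 330.0000 = -0.594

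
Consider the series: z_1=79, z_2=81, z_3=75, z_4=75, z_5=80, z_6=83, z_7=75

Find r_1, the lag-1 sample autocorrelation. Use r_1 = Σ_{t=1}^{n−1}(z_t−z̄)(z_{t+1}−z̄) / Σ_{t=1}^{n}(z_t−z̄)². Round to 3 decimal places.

Mean z̄ = (79 + 81 + 75 + 75 + 80 + 83 + 75)/7 = 78.2857
Deviations from mean: 0.7143, 2.7143, -3.2857, -3.2857, 1.7143, 4.7143, -3.2857
Numerator Σ_{t=1}^{6}(z_t−z̄)(z_{t+1}−z̄) = -9.2245
Denominator Σ(z_t−z̄)² = 65.4286
r_1 = -9.2245 / 65.4286 = -0.141

-0.141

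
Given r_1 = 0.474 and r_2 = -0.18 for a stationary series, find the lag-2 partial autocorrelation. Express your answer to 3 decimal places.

φ_{22} = (r_2 − r_1²) / (1 − r_1²)
r_1² = (0.474)² = 0.224676
Numerator = -0.18 − 0.2247 = -0.4047; denominator = 1 − 0.2247 = 0.7753
φ_{22} = -0.4047 / 0.7753 = -0.522

-0.522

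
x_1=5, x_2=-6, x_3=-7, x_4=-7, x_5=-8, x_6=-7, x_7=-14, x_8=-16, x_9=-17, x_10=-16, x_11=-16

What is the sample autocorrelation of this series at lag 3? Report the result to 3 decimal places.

0.173

Mean x̄ = (5 − 6 − 7 − 7 − 8 − 7 − 14 − 16 − 17 − 16 − 16)/11 = -9.9091
Numerator Σ_{t=1}^{8}(x_t−x̄)(x_{t+3}−x̄) = 77.1570
Denominator Σ(x_t−x̄)² = 444.9091
r_3 = 77.1570 / 444.9091 = 0.173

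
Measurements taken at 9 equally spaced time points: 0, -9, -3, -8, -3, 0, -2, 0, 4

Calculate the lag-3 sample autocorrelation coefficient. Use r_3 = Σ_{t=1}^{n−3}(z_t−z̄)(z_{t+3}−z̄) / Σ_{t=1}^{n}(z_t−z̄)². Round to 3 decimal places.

0.007

Mean z̄ = (0 − 9 − 3 − 8 − 3 + 0 − 2 + 0 + 4)/9 = -2.3333
Numerator Σ_{t=1}^{6}(z_t−z̄)(z_{t+3}−z̄) = 1.0000
Denominator Σ(z_t−z̄)² = 134.0000
r_3 = 1.0000 / 134.0000 = 0.007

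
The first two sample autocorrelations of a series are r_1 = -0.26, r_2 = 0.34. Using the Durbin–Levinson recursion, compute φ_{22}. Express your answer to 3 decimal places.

φ_{22} = (r_2 − r_1²) / (1 − r_1²)
r_1² = (-0.26)² = 0.0676
Numerator = 0.34 − 0.0676 = 0.2724; denominator = 1 − 0.0676 = 0.9324
φ_{22} = 0.2724 / 0.9324 = 0.292

0.292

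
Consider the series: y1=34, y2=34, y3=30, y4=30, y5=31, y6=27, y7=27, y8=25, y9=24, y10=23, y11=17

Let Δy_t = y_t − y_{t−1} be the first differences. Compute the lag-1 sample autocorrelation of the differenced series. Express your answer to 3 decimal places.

-0.360

First differences Δy: 0, -4, 0, 1, -4, 0, -2, -1, -1, -6
Mean of differences = -1.7000
Numerator Σ(Δy_t−Δȳ)(Δy_{t+1}−Δȳ) = -16.5900
Denominator Σ(Δy_t−Δȳ)² = 46.1000
r_1(Δy) = -16.5900 / 46.1000 = -0.360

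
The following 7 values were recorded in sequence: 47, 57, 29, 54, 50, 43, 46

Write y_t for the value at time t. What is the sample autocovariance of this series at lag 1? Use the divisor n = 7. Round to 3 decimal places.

-42.006

Mean ȳ = (47 + 57 + 29 + 54 + 50 + 43 + 46)/7 = 46.5714
Σ_{t=1}^{6}(y_t−ȳ)(y_{t+1}−ȳ) = -294.0408
γ_1 = -294.0408 / 7 = -42.006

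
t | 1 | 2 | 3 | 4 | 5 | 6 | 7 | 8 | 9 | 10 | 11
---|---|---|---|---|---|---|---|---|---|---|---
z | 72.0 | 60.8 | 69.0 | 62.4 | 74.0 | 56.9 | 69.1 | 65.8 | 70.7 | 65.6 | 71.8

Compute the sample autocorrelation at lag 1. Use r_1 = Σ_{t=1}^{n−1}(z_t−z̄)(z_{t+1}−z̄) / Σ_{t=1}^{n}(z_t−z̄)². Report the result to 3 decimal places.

-0.686

Mean z̄ = (72.0 + 60.8 + 69.0 + 62.4 + 74.0 + 56.9 + 69.1 + 65.8 + 70.7 + 65.6 + 71.8)/11 = 67.1000
Numerator Σ_{t=1}^{10}(z_t−z̄)(z_{t+1}−z̄) = -194.7100
Denominator Σ(z_t−z̄)² = 284.0400
r_1 = -194.7100 / 284.0400 = -0.686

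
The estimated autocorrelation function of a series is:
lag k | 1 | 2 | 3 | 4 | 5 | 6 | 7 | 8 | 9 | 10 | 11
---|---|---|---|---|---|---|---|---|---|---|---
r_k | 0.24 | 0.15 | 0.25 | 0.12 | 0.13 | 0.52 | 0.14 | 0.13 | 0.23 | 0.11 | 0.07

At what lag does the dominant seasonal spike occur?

6

The largest autocorrelation is r_6 = 0.52; the remaining lags stay at or below 0.25. The elevated value at lag 1 (0.24), dropping to 0.15 at lag 2, reflects decaying short-term dependence rather than seasonality.
The dominant spike at lag 6 indicates a seasonal period of 6.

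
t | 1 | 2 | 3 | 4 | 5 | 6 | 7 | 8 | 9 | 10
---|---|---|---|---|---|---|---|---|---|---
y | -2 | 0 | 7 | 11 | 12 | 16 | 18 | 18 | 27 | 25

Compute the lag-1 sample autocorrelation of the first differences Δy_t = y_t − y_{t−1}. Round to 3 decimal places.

First differences Δy: 2, 7, 4, 1, 4, 2, 0, 9, -2
Mean of differences = 3.0000
Numerator Σ(Δy_t−Δȳ)(Δy_{t+1}−Δȳ) = -50.0000
Denominator Σ(Δy_t−Δȳ)² = 94.0000
r_1(Δy) = -50.0000 / 94.0000 = -0.532

-0.532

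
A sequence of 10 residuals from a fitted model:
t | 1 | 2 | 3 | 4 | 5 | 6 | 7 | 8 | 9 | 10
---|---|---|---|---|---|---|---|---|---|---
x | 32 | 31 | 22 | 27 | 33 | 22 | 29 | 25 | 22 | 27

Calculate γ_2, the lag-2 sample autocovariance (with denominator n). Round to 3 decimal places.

-4.300

Mean x̄ = (32 + 31 + 22 + 27 + 33 + 22 + 29 + 25 + 22 + 27)/10 = 27.0000
Σ_{t=1}^{8}(x_t−x̄)(x_{t+2}−x̄) = -43.0000
γ_2 = -43.0000 / 10 = -4.300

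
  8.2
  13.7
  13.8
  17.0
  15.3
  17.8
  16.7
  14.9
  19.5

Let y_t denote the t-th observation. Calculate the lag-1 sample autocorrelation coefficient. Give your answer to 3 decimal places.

Mean ȳ = (8.2 + 13.7 + 13.8 + 17.0 + 15.3 + 17.8 + 16.7 + 14.9 + 19.5)/9 = 15.2111
Numerator Σ_{t=1}^{8}(y_t−ȳ)(y_{t+1}−ȳ) = 12.6488
Denominator Σ(y_t−ȳ)² = 84.0489
r_1 = 12.6488 / 84.0489 = 0.150

0.150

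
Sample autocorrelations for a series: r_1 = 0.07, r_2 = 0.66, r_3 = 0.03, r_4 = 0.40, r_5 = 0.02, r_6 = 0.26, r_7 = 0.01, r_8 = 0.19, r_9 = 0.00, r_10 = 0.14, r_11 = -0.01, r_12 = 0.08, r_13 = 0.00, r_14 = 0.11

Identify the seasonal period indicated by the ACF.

2

The largest autocorrelation is r_2 = 0.66, with weaker echoes at lags 4 (0.40), 6 (0.26) and 8 (0.19); the remaining lags stay at or below 0.14.
The dominant spike at lag 2 indicates a seasonal period of 2.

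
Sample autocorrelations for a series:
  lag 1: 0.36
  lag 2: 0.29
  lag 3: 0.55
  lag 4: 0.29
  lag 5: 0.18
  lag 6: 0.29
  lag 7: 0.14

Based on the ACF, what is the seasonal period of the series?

3

The largest autocorrelation is r_3 = 0.55; the remaining lags stay at or below 0.36. The elevated value at lag 1 (0.36), dropping to 0.29 at lag 2, reflects decaying short-term dependence rather than seasonality.
The dominant spike at lag 3 indicates a seasonal period of 3.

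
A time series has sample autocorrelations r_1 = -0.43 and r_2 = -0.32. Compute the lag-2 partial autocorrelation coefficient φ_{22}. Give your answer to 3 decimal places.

φ_{22} = (r_2 − r_1²) / (1 − r_1²)
r_1² = (-0.43)² = 0.1849
Numerator = -0.32 − 0.1849 = -0.5049; denominator = 1 − 0.1849 = 0.8151
φ_{22} = -0.5049 / 0.8151 = -0.619

-0.619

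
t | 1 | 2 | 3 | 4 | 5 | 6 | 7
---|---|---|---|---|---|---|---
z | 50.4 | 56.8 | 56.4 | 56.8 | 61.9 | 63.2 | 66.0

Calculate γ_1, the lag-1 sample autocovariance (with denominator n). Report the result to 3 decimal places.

Mean z̄ = (50.4 + 56.8 + 56.4 + 56.8 + 61.9 + 63.2 + 66.0)/7 = 58.7857
Deviations: -8.3857, -1.9857, -2.3857, -1.9857, 3.1143, 4.4143, 7.2143
Σ_{t=1}^{6}(z_t−z̄)(z_{t+1}−z̄) = 65.5355
γ_1 = 65.5355 / 7 = 9.362

9.362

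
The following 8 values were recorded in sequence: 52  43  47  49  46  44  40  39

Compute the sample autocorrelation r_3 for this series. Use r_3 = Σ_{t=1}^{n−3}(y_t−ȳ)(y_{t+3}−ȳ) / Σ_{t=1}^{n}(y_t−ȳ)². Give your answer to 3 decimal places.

Mean ȳ = (52 + 43 + 47 + 49 + 46 + 44 + 40 + 39)/8 = 45.0000
Deviations from mean: 7.0000, -2.0000, 2.0000, 4.0000, 1.0000, -1.0000, -5.0000, -6.0000
Σ(y_t−ȳ)(y_{t+3}−ȳ) = (28.0000) + (-2.0000) + (-2.0000) + (-20.0000) + (-6.0000) = -2.0000
Denominator Σ(y_t−ȳ)² = 136.0000
r_3 = -2.0000 / 136.0000 = -0.015

-0.015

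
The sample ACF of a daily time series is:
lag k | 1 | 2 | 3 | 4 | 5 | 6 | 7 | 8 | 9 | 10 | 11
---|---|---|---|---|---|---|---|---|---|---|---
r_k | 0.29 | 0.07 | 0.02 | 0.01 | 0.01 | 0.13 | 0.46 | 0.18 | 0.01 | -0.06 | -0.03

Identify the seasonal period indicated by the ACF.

The largest autocorrelation is r_7 = 0.46; the remaining lags stay at or below 0.29. The elevated value at lag 1 (0.29), dropping to 0.07 at lag 2, reflects decaying short-term dependence rather than seasonality.
The dominant spike at lag 7 indicates a seasonal period of 7.

7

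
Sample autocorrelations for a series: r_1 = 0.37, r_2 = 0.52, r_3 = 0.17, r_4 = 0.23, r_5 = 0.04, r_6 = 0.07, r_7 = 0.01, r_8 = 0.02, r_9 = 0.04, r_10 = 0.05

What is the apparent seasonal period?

The largest autocorrelation is r_2 = 0.52; the remaining lags stay at or below 0.37.
The dominant spike at lag 2 indicates a seasonal period of 2.

2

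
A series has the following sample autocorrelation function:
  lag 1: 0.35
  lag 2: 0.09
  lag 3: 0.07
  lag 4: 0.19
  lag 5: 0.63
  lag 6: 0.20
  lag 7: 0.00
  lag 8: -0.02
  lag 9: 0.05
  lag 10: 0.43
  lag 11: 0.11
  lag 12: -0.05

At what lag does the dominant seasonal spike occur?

5

The largest autocorrelation is r_5 = 0.63, with a weaker echo at lag 10 (0.43); the remaining lags stay at or below 0.35. The elevated value at lag 1 (0.35), dropping to 0.09 at lag 2, reflects decaying short-term dependence rather than seasonality.
The dominant spike at lag 5 indicates a seasonal period of 5.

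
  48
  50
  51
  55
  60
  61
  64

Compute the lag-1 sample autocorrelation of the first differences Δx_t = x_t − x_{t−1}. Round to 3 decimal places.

First differences Δx: 2, 1, 4, 5, 1, 3
Mean of differences = 2.6667
Numerator Σ(Δx_t−Δx̄)(Δx_{t+1}−Δx̄) = -2.4444
Denominator Σ(Δx_t−Δx̄)² = 13.3333
r_1(Δx) = -2.4444 / 13.3333 = -0.183

-0.183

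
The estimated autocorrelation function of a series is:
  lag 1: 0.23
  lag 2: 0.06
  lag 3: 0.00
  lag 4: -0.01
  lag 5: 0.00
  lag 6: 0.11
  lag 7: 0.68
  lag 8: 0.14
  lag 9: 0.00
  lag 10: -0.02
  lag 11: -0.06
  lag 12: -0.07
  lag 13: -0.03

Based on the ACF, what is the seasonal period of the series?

7

The largest autocorrelation is r_7 = 0.68; the remaining lags stay at or below 0.23. The elevated value at lag 1 (0.23), dropping to 0.06 at lag 2, reflects decaying short-term dependence rather than seasonality.
The dominant spike at lag 7 indicates a seasonal period of 7.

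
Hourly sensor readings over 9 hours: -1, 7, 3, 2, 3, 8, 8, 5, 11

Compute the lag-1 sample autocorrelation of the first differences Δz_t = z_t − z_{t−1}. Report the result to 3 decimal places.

First differences Δz: 8, -4, -1, 1, 5, 0, -3, 6
Mean of differences = 1.5000
Numerator Σ(Δz_t−Δz̄)(Δz_{t+1}−Δz̄) = -41.2500
Denominator Σ(Δz_t−Δz̄)² = 134.0000
r_1(Δz) = -41.2500 / 134.0000 = -0.308

-0.308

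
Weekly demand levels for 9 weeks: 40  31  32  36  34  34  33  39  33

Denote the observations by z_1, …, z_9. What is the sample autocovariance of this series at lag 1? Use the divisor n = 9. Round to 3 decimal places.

Mean z̄ = (40 + 31 + 32 + 36 + 34 + 34 + 33 + 39 + 33)/9 = 34.6667
Σ_{t=1}^{8}(z_t−z̄)(z_{t+1}−z̄) = -27.1111
γ_1 = -27.1111 / 9 = -3.012

-3.012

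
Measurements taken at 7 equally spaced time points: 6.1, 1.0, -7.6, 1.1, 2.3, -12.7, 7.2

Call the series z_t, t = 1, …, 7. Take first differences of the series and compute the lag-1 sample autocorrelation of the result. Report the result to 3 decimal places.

-0.419

First differences Δz: -5.1, -8.6, 8.7, 1.2, -15.0, 19.9
Mean of differences = 0.1833
Numerator Σ(Δz_t−Δz̄)(Δz_{t+1}−Δz̄) = -334.5419
Denominator Σ(Δz_t−Δz̄)² = 797.9083
r_1(Δz) = -334.5419 / 797.9083 = -0.419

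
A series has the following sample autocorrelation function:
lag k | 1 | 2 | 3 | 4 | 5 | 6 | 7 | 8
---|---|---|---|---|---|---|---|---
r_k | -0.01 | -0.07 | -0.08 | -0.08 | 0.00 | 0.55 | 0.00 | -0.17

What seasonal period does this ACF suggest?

6

The largest autocorrelation is r_6 = 0.55; the remaining lags stay at or below 0.00.
The dominant spike at lag 6 indicates a seasonal period of 6.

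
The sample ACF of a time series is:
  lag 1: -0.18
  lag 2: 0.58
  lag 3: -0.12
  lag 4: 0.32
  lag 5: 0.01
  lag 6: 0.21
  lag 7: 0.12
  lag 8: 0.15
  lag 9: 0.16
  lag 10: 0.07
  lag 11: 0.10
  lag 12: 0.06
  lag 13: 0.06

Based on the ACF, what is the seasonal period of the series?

2

The largest autocorrelation is r_2 = 0.58, with weaker echoes at lags 4 (0.32) and 6 (0.21); the remaining lags stay at or below 0.16.
The dominant spike at lag 2 indicates a seasonal period of 2.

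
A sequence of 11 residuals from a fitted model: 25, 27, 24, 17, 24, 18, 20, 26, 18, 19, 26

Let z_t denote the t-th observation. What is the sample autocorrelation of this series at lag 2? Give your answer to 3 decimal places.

Mean z̄ = (25 + 27 + 24 + 17 + 24 + 18 + 20 + 26 + 18 + 19 + 26)/11 = 22.1818
Numerator Σ_{t=1}^{9}(z_t−z̄)(z_{t+2}−z̄) = -33.7934
Denominator Σ(z_t−z̄)² = 143.6364
r_2 = -33.7934 / 143.6364 = -0.235

-0.235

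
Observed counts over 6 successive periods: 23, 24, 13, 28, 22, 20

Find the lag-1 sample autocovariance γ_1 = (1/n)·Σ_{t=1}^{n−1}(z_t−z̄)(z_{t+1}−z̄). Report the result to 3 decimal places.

Mean z̄ = (23 + 24 + 13 + 28 + 22 + 20)/6 = 21.6667
Deviations: 1.3333, 2.3333, -8.6667, 6.3333, 0.3333, -1.6667
Σ_{t=1}^{5}(z_t−z̄)(z_{t+1}−z̄) = -70.4444
γ_1 = -70.4444 / 6 = -11.741

-11.741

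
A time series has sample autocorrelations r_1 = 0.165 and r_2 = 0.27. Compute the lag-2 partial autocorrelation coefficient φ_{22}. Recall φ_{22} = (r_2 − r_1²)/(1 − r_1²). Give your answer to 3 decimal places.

φ_{22} = (r_2 − r_1²) / (1 − r_1²)
r_1² = (0.165)² = 0.027225
Numerator = 0.27 − 0.0272 = 0.2428; denominator = 1 − 0.0272 = 0.9728
φ_{22} = 0.2428 / 0.9728 = 0.250

0.250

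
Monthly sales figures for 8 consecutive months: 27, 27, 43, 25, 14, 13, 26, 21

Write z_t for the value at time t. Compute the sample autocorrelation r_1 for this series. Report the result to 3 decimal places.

0.253

Mean z̄ = (27 + 27 + 43 + 25 + 14 + 13 + 26 + 21)/8 = 24.5000
Σ(z_t−z̄)(z_{t+1}−z̄) = (6.2500) + (46.2500) + (9.2500) + (-5.2500) + (120.7500) + (-17.2500) + (-5.2500) = 154.7500
Denominator Σ(z_t−z̄)² = 612.0000
r_1 = 154.7500 / 612.0000 = 0.253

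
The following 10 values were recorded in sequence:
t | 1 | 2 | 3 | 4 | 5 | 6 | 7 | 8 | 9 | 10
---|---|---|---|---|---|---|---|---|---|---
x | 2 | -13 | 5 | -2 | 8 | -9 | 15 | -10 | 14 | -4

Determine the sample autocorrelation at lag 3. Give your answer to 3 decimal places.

-0.519

Mean x̄ = (2 − 13 + 5 − 2 + 8 − 9 + 15 − 10 + 14 − 4)/10 = 0.6000
Σ(x_t−x̄)(x_{t+3}−x̄) = (-3.6400) + (-100.6400) + (-42.2400) + (-37.4400) + (-78.4400) + (-128.6400) + (-66.2400) = -457.2800
Denominator Σ(x_t−x̄)² = 880.4000
r_3 = -457.2800 / 880.4000 = -0.519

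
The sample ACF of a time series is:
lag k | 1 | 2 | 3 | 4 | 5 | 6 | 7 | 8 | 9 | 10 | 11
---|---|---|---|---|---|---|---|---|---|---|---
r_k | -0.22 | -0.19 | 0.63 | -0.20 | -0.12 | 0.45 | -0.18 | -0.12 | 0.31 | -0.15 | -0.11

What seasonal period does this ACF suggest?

The largest autocorrelation is r_3 = 0.63, with weaker echoes at lags 6 (0.45) and 9 (0.31); the remaining lags stay at or below -0.11.
The dominant spike at lag 3 indicates a seasonal period of 3.

3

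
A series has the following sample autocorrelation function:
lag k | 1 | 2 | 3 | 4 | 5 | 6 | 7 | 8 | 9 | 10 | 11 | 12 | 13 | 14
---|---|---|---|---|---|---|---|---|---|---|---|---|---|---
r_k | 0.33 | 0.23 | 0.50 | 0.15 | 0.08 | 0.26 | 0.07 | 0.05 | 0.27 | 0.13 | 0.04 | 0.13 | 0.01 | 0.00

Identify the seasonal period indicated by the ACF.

3

The largest autocorrelation is r_3 = 0.50; the remaining lags stay at or below 0.33. The elevated value at lag 1 (0.33), dropping to 0.23 at lag 2, reflects decaying short-term dependence rather than seasonality.
The dominant spike at lag 3 indicates a seasonal period of 3.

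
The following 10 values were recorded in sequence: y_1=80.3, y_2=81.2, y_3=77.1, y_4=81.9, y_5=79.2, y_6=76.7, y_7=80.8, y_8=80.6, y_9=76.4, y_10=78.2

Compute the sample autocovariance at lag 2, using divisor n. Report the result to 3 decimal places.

Mean ȳ = (80.3 + 81.2 + 77.1 + 81.9 + 79.2 + 76.7 + 80.8 + 80.6 + 76.4 + 78.2)/10 = 79.2400
Σ_{t=1}^{8}(y_t−ȳ)(y_{t+2}−ȳ) = -13.0872
γ_2 = -13.0872 / 10 = -1.309

-1.309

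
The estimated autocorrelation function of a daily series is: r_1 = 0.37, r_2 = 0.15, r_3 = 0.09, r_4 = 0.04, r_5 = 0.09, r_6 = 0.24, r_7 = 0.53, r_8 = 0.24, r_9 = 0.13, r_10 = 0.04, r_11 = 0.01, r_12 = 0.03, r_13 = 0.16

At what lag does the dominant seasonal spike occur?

The largest autocorrelation is r_7 = 0.53; the remaining lags stay at or below 0.37. The elevated value at lag 1 (0.37), dropping to 0.15 at lag 2, reflects decaying short-term dependence rather than seasonality.
The dominant spike at lag 7 indicates a seasonal period of 7.

7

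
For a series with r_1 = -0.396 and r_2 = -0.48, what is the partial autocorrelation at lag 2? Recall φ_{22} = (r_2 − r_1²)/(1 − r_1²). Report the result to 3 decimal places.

φ_{22} = (r_2 − r_1²) / (1 − r_1²)
r_1² = (-0.396)² = 0.156816
Numerator = -0.48 − 0.1568 = -0.6368; denominator = 1 − 0.1568 = 0.8432
φ_{22} = -0.6368 / 0.8432 = -0.755

-0.755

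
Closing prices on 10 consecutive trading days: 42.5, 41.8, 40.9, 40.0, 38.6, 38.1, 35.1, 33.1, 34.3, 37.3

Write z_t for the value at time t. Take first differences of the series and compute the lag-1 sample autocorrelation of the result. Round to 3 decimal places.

First differences Δz: -0.7, -0.9, -0.9, -1.4, -0.5, -3.0, -2.0, 1.2, 3.0
Mean of differences = -0.5778
Numerator Σ(Δz_t−Δz̄)(Δz_{t+1}−Δz̄) = 7.4328
Denominator Σ(Δz_t−Δz̄)² = 24.7556
r_1(Δz) = 7.4328 / 24.7556 = 0.300

0.300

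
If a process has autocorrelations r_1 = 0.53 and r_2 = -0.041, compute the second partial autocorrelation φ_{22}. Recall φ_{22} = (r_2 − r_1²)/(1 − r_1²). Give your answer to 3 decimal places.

φ_{22} = (r_2 − r_1²) / (1 − r_1²)
r_1² = (0.53)² = 0.2809
Numerator = -0.041 − 0.2809 = -0.3219; denominator = 1 − 0.2809 = 0.7191
φ_{22} = -0.3219 / 0.7191 = -0.448

-0.448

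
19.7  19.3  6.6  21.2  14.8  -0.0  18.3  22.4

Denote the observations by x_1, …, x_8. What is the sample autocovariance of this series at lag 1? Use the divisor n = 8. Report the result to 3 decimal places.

Mean x̄ = (19.7 + 19.3 + 6.6 + 21.2 + 14.8 − 0.0 + 18.3 + 22.4)/8 = 15.2875
Σ_{t=1}^{7}(x_t−x̄)(x_{t+1}−x̄) = -88.5752
γ_1 = -88.5752 / 8 = -11.072

-11.072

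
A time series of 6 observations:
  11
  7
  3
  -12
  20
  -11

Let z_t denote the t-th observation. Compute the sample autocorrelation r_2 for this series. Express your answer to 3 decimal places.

0.190

Mean z̄ = (11 + 7 + 3 − 12 + 20 − 11)/6 = 3.0000
Deviations from mean: 8.0000, 4.0000, 0.0000, -15.0000, 17.0000, -14.0000
Σ(z_t−z̄)(z_{t+2}−z̄) = (0.0000) + (-60.0000) + (0.0000) + (210.0000) = 150.0000
Denominator Σ(z_t−z̄)² = 790.0000
r_2 = 150.0000 / 790.0000 = 0.190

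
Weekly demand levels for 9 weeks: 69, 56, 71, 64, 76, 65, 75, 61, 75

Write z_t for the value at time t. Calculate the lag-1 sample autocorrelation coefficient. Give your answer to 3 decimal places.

Mean z̄ = (69 + 56 + 71 + 64 + 76 + 65 + 75 + 61 + 75)/9 = 68.0000
Numerator Σ_{t=1}^{8}(z_t−z̄)(z_{t+1}−z̄) = -235.0000
Denominator Σ(z_t−z̄)² = 390.0000
r_1 = -235.0000 / 390.0000 = -0.603

-0.603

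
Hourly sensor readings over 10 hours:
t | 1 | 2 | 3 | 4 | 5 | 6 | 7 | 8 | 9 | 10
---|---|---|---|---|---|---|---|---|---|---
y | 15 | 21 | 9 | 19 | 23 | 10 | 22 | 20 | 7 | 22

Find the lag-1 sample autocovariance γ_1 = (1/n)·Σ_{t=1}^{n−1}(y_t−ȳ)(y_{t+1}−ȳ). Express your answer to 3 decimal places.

Mean ȳ = (15 + 21 + 9 + 19 + 23 + 10 + 22 + 20 + 7 + 22)/10 = 16.8000
Σ_{t=1}^{9}(y_t−ȳ)(y_{t+1}−ȳ) = -187.0400
γ_1 = -187.0400 / 10 = -18.704

-18.704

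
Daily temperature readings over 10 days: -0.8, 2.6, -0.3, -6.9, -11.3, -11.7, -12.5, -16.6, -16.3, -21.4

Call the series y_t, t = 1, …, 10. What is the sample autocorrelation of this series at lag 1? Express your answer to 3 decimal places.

Mean ȳ = (-0.8 + 2.6 − 0.3 − 6.9 − 11.3 − 11.7 − 12.5 − 16.6 − 16.3 − 21.4)/10 = -9.5200
Numerator Σ_{t=1}^{9}(y_t−ȳ)(y_{t+1}−ȳ) = 396.9496
Denominator Σ(y_t−ȳ)² = 568.8360
r_1 = 396.9496 / 568.8360 = 0.698

0.698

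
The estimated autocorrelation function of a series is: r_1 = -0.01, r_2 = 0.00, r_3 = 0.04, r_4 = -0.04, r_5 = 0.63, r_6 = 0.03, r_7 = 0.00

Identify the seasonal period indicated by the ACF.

The largest autocorrelation is r_5 = 0.63; the remaining lags stay at or below 0.04.
The dominant spike at lag 5 indicates a seasonal period of 5.

5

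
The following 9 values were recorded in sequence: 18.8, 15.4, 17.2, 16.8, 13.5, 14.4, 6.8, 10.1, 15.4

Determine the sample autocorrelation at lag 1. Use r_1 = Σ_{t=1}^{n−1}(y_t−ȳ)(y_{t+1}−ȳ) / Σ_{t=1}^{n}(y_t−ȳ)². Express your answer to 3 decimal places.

0.351

Mean ȳ = (18.8 + 15.4 + 17.2 + 16.8 + 13.5 + 14.4 + 6.8 + 10.1 + 15.4)/9 = 14.2667
Numerator Σ_{t=1}^{8}(y_t−ȳ)(y_{t+1}−ȳ) = 39.2422
Denominator Σ(y_t−ȳ)² = 111.8600
r_1 = 39.2422 / 111.8600 = 0.351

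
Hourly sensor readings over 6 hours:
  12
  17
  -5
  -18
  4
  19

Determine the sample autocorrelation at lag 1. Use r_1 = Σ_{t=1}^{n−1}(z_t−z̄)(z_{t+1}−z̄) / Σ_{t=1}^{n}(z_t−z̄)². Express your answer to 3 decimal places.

0.196

Mean z̄ = (12 + 17 − 5 − 18 + 4 + 19)/6 = 4.8333
Deviations from mean: 7.1667, 12.1667, -9.8333, -22.8333, -0.8333, 14.1667
Numerator Σ_{t=1}^{5}(z_t−z̄)(z_{t+1}−z̄) = 199.3056
Denominator Σ(z_t−z̄)² = 1018.8333
r_1 = 199.3056 / 1018.8333 = 0.196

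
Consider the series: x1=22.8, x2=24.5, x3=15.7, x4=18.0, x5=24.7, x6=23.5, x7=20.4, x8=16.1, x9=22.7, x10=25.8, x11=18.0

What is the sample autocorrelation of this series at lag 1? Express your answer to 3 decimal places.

Mean x̄ = (22.8 + 24.5 + 15.7 + 18.0 + 24.7 + 23.5 + 20.4 + 16.1 + 22.7 + 25.8 + 18.0)/11 = 21.1091
Numerator Σ_{t=1}^{10}(x_t−x̄)(x_{t+1}−x̄) = -11.6037
Denominator Σ(x_t−x̄)² = 131.6891
r_1 = -11.6037 / 131.6891 = -0.088

-0.088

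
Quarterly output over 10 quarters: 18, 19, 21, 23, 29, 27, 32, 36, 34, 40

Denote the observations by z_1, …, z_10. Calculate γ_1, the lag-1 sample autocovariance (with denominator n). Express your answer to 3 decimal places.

32.969

Mean z̄ = (18 + 19 + 21 + 23 + 29 + 27 + 32 + 36 + 34 + 40)/10 = 27.9000
Σ_{t=1}^{9}(z_t−z̄)(z_{t+1}−z̄) = 329.6900
γ_1 = 329.6900 / 10 = 32.969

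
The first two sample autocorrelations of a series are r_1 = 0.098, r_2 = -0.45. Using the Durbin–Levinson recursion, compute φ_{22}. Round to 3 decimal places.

-0.464

φ_{22} = (r_2 − r_1²) / (1 − r_1²)
r_1² = (0.098)² = 0.009604
Numerator = -0.45 − 0.0096 = -0.4596; denominator = 1 − 0.0096 = 0.9904
φ_{22} = -0.4596 / 0.9904 = -0.464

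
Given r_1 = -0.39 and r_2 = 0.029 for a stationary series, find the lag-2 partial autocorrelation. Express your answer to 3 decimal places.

φ_{22} = (r_2 − r_1²) / (1 − r_1²)
r_1² = (-0.39)² = 0.1521
Numerator = 0.029 − 0.1521 = -0.1231; denominator = 1 − 0.1521 = 0.8479
φ_{22} = -0.1231 / 0.8479 = -0.145

-0.145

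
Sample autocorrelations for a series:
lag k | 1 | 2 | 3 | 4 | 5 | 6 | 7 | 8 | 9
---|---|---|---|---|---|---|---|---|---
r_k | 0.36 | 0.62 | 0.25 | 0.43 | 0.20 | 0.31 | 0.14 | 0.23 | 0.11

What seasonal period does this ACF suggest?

The largest autocorrelation is r_2 = 0.62, with a weaker echo at lag 4 (0.43); the remaining lags stay at or below 0.36.
The dominant spike at lag 2 indicates a seasonal period of 2.

2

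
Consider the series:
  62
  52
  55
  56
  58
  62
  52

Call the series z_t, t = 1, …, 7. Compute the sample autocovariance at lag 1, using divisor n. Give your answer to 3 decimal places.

Mean z̄ = (62 + 52 + 55 + 56 + 58 + 62 + 52)/7 = 56.7143
Σ_{t=1}^{6}(z_t−z̄)(z_{t+1}−z̄) = -34.6531
γ_1 = -34.6531 / 7 = -4.950

-4.950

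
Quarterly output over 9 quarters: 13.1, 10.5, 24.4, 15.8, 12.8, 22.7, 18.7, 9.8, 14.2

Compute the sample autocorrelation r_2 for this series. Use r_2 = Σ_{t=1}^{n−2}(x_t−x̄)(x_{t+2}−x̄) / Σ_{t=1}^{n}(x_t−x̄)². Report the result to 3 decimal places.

Mean x̄ = (13.1 + 10.5 + 24.4 + 15.8 + 12.8 + 22.7 + 18.7 + 9.8 + 14.2)/9 = 15.7778
Numerator Σ_{t=1}^{7}(x_t−x̄)(x_{t+2}−x̄) = -103.4188
Denominator Σ(x_t−x̄)² = 212.9156
r_2 = -103.4188 / 212.9156 = -0.486

-0.486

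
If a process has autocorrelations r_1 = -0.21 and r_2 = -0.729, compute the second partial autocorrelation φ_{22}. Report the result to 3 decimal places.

-0.809

φ_{22} = (r_2 − r_1²) / (1 − r_1²)
r_1² = (-0.21)² = 0.0441
Numerator = -0.729 − 0.0441 = -0.7731; denominator = 1 − 0.0441 = 0.9559
φ_{22} = -0.7731 / 0.9559 = -0.809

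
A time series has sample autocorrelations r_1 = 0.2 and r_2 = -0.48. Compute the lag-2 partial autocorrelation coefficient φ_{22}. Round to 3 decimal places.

φ_{22} = (r_2 − r_1²) / (1 − r_1²)
r_1² = (0.2)² = 0.04
Numerator = -0.48 − 0.0400 = -0.5200; denominator = 1 − 0.0400 = 0.9600
φ_{22} = -0.5200 / 0.9600 = -0.542

-0.542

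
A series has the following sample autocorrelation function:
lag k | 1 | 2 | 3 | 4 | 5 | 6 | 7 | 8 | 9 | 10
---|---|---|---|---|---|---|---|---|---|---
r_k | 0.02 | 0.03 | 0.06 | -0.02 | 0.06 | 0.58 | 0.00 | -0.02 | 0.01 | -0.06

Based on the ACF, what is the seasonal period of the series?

The largest autocorrelation is r_6 = 0.58; the remaining lags stay at or below 0.06.
The dominant spike at lag 6 indicates a seasonal period of 6.

6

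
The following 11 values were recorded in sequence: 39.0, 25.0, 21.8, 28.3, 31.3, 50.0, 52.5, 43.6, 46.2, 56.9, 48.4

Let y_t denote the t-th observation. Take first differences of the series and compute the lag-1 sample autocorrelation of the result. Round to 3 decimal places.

0.008

First differences Δy: -14.0, -3.2, 6.5, 3.0, 18.7, 2.5, -8.9, 2.6, 10.7, -8.5
Mean of differences = 0.9400
Numerator Σ(Δy_t−Δȳ)(Δy_{t+1}−Δȳ) = 6.9604
Denominator Σ(Δy_t−Δȳ)² = 877.3040
r_1(Δy) = 6.9604 / 877.3040 = 0.008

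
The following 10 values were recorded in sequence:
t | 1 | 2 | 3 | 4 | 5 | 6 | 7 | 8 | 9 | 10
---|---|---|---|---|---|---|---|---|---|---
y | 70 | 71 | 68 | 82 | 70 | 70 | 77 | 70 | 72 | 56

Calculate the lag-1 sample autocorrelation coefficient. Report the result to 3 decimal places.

Mean ȳ = (70 + 71 + 68 + 82 + 70 + 70 + 77 + 70 + 72 + 56)/10 = 70.6000
Numerator Σ_{t=1}^{9}(y_t−ȳ)(y_{t+1}−ȳ) = -66.3600
Denominator Σ(y_t−ȳ)² = 394.4000
r_1 = -66.3600 / 394.4000 = -0.168

-0.168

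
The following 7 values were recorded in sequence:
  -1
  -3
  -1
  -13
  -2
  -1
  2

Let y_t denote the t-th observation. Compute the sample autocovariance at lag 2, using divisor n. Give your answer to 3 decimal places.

-1.023

Mean ȳ = (-1 − 3 − 1 − 13 − 2 − 1 + 2)/7 = -2.7143
Σ_{t=1}^{5}(y_t−ȳ)(y_{t+2}−ȳ) = -7.1633
γ_2 = -7.1633 / 7 = -1.023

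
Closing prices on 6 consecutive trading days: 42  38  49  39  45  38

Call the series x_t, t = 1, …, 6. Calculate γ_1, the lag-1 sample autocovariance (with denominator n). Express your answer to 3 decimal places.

Mean x̄ = (42 + 38 + 49 + 39 + 45 + 38)/6 = 41.8333
Σ_{t=1}^{5}(x_t−x̄)(x_{t+1}−x̄) = -69.5278
γ_1 = -69.5278 / 6 = -11.588

-11.588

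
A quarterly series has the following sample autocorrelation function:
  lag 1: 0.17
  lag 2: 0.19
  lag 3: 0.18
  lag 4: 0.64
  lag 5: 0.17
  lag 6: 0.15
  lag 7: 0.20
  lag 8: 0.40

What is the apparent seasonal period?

The largest autocorrelation is r_4 = 0.64, with a weaker echo at lag 8 (0.40); the remaining lags stay at or below 0.20.
The dominant spike at lag 4 indicates a seasonal period of 4.

4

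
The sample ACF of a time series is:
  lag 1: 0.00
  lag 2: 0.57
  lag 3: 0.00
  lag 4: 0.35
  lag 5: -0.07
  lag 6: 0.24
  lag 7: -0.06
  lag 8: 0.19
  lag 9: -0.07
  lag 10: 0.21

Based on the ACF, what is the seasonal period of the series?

The largest autocorrelation is r_2 = 0.57, with weaker echoes at lags 4 (0.35), 6 (0.24), 8 (0.19) and 10 (0.21); the remaining lags stay at or below 0.00.
The dominant spike at lag 2 indicates a seasonal period of 2.

2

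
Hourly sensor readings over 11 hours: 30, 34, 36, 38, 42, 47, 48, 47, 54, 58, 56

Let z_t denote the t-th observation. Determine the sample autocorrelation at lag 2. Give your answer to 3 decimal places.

Mean z̄ = (30 + 34 + 36 + 38 + 42 + 47 + 48 + 47 + 54 + 58 + 56)/11 = 44.5455
Numerator Σ_{t=1}^{9}(z_t−z̄)(z_{t+2}−z̄) = 370.2231
Denominator Σ(z_t−z̄)² = 870.7273
r_2 = 370.2231 / 870.7273 = 0.425

0.425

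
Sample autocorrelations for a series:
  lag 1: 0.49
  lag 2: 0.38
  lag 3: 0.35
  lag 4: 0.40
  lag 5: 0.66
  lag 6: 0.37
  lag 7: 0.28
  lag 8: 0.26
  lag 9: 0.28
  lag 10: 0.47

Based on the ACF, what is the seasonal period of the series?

5

The largest autocorrelation is r_5 = 0.66; the remaining lags stay at or below 0.49. The elevated value at lag 1 (0.49), dropping to 0.38 at lag 2, reflects decaying short-term dependence rather than seasonality.
The dominant spike at lag 5 indicates a seasonal period of 5.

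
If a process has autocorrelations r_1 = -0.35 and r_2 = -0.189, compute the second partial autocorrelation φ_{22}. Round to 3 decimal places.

-0.355

φ_{22} = (r_2 − r_1²) / (1 − r_1²)
r_1² = (-0.35)² = 0.1225
Numerator = -0.189 − 0.1225 = -0.3115; denominator = 1 − 0.1225 = 0.8775
φ_{22} = -0.3115 / 0.8775 = -0.355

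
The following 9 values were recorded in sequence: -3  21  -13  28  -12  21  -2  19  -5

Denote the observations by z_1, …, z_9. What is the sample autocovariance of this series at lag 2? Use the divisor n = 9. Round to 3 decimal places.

Mean z̄ = (-3 + 21 − 13 + 28 − 12 + 21 − 2 + 19 − 5)/9 = 6.0000
Σ_{t=1}^{7}(z_t−z̄)(z_{t+2}−z̄) = 1600.0000
γ_2 = 1600.0000 / 9 = 177.778

177.778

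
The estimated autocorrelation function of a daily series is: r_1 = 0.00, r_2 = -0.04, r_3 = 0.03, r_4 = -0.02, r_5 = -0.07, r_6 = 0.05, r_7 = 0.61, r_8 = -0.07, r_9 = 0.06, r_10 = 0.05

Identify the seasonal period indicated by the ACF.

The largest autocorrelation is r_7 = 0.61; the remaining lags stay at or below 0.06.
The dominant spike at lag 7 indicates a seasonal period of 7.

7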